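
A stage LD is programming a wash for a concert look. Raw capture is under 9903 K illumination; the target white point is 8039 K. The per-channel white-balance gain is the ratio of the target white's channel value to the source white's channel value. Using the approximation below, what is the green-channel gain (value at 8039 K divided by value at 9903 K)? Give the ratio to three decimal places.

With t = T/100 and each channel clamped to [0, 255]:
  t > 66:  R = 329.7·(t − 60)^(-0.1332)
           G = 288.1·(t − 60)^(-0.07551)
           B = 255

At 9903 K (t = 99.03):
  G = 288.1·(99.03 − 60)^(-0.07551) = 288.1·39.03^(-0.07551) = 288.1·0.75829 = 218.462.
At 8039 K (t = 80.39):
  G = 288.1·(80.39 − 60)^(-0.07551) = 288.1·20.39^(-0.07551) = 288.1·0.79639 = 229.440.
Gain = 229.440 / 218.462 = 1.0502 → 1.050.

1.050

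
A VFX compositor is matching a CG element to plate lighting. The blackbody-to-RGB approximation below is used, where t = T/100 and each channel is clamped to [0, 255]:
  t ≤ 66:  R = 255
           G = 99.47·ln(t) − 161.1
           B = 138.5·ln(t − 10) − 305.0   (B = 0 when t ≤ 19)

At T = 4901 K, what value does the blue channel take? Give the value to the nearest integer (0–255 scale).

202

t = 4901/100 = 49.01; the t ≤ 66 branch applies.
B = 138.5·ln(49.01 − 10) − 305.0 = 138.5·ln 39.01 − 305.0 = 138.5·3.6638 − 305.0 = 202.439.
Rounded: 202.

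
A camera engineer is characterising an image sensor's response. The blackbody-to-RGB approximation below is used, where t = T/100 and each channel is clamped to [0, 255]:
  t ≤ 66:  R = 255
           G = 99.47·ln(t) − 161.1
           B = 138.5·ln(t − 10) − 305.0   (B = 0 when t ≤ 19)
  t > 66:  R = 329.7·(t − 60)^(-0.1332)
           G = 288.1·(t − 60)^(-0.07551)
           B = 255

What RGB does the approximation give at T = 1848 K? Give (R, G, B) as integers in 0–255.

t = 1848/100 = 18.48; the t ≤ 66 branch applies.
R = 255 by definition for t ≤ 66.
G = 99.47·ln 18.48 − 161.1 = 99.47·2.9167 − 161.1 = 129.023.
t = 18.48 ≤ 19, so B = 0.
Rounded: (255, 129, 0).

(255, 129, 0)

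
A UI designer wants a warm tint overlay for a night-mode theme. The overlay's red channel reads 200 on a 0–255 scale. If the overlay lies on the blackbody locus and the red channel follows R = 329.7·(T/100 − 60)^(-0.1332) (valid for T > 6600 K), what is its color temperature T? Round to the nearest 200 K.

10200 K

(t − 60)^(-0.1332) = 200/329.7 = 0.60661.
t − 60 = 0.60661^(1/-0.1332) = 0.60661^(-7.508) = 42.638, so t = 102.638.
T = 100·t = 10264 K → 10200 K to the nearest 200 K.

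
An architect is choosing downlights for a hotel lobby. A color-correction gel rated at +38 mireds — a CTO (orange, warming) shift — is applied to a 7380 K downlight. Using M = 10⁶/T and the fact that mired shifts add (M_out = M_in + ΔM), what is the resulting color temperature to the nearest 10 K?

M_in = 10⁶/7380 = 135.50 mireds.
M_out = 135.50 + (+38) = 173.50 mireds.
T_out = 10⁶/173.50 = 5763.6 K → 5760 K.

5760 K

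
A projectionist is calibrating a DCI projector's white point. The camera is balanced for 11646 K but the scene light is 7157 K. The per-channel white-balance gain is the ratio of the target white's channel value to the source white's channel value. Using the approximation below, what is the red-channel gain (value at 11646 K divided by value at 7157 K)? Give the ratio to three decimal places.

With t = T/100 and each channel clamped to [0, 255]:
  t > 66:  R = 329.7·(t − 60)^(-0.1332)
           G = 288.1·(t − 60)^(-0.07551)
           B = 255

At 7157 K (t = 71.57):
  R = 329.7·(71.57 − 60)^(-0.1332) = 329.7·11.57^(-0.1332) = 329.7·0.72171 = 237.948.
At 11646 K (t = 116.46):
  R = 329.7·(116.46 − 60)^(-0.1332) = 329.7·56.46^(-0.1332) = 329.7·0.58434 = 192.658.
Gain = 192.658 / 237.948 = 0.8097 → 0.810.

0.810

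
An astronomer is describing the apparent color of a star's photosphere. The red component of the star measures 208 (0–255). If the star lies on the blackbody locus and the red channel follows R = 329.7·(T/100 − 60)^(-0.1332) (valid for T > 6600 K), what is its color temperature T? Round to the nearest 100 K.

9200 K

(t − 60)^(-0.1332) = 208/329.7 = 0.63088.
t − 60 = 0.63088^(1/-0.1332) = 0.63088^(-7.508) = 31.763, so t = 91.763.
T = 100·t = 9176 K → 9200 K to the nearest 100 K.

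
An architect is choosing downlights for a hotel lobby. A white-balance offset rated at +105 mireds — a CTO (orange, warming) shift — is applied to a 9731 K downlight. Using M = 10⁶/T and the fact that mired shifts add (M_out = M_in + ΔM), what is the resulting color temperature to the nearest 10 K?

M_in = 10⁶/9731 = 102.76 mireds.
M_out = 102.76 + (+105) = 207.76 mireds.
T_out = 10⁶/207.76 = 4813.1 K → 4810 K.

4810 K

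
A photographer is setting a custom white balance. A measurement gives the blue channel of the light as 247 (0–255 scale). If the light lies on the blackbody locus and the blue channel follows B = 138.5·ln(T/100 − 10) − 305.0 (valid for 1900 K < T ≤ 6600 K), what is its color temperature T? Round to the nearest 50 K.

ln(t − 10) = (247 + 305.0) / 138.5 = 3.9856.
t − 10 = e^3.9856 = 53.815, so t = 63.815.
T = 100·t = 6382 K → 6400 K to the nearest 50 K.

6400 K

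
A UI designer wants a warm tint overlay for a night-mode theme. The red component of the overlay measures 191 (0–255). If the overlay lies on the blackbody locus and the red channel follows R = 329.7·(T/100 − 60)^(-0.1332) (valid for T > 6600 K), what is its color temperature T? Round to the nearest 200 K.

12000 K

(t − 60)^(-0.1332) = 191/329.7 = 0.57931.
t − 60 = 0.57931^(1/-0.1332) = 0.57931^(-7.508) = 60.245, so t = 120.245.
T = 100·t = 12025 K → 12000 K to the nearest 200 K.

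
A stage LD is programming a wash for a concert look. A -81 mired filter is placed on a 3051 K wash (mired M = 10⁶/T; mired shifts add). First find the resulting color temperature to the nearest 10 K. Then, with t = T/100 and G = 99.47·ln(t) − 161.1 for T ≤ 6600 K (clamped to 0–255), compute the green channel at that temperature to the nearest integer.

207

M_in = 10⁶/3051 = 327.76; M_out = 327.76 + (-81) = 246.76.
T_out = 10⁶/246.76 = 4052.5 K → 4050 K; t = 40.5.
G = 99.47·ln 40.5 − 161.1 = 99.47·3.7013 − 161.1 = 207.069.
Rounded: 207.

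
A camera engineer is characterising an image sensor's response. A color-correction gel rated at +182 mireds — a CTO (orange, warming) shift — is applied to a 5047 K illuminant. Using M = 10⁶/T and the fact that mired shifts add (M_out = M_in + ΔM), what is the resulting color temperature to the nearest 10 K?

M_in = 10⁶/5047 = 198.14 mireds.
M_out = 198.14 + (+182) = 380.14 mireds.
T_out = 10⁶/380.14 = 2630.6 K → 2630 K.

2630 K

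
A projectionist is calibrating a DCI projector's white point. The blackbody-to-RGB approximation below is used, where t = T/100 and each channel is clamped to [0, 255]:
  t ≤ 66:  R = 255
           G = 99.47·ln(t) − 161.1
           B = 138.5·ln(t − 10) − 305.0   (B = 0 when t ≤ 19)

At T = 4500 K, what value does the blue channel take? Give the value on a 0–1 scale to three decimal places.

t = 4500/100 = 45; the t ≤ 66 branch applies.
B = 138.5·ln(45 − 10) − 305.0 = 138.5·ln 35 − 305.0 = 138.5·3.5553 − 305.0 = 187.416.
On a 0–1 scale: 187.416/255 = 0.7350 → 0.735.

0.735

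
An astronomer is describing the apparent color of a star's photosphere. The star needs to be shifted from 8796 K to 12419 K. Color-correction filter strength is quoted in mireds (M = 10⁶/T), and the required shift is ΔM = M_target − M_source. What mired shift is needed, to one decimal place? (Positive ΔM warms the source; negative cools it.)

-33.2 mireds

M_source = 10⁶/8796 = 113.688; M_target = 10⁶/12419 = 80.522.
ΔM = 80.522 − 113.688 = -33.166 → -33.2 mireds, a cooling shift.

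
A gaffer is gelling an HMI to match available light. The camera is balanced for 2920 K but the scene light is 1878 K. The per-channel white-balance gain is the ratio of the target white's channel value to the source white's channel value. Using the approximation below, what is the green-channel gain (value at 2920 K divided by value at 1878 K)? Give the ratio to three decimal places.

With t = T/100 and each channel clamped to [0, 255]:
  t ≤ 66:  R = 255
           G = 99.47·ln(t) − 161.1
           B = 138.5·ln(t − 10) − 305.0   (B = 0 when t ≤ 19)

1.336

At 1878 K (t = 18.78):
  G = 99.47·ln 18.78 − 161.1 = 99.47·2.9328 − 161.1 = 130.625.
At 2920 K (t = 29.2):
  G = 99.47·ln 29.2 − 161.1 = 99.47·3.3742 − 161.1 = 174.529.
Gain = 174.529 / 130.625 = 1.3361 → 1.336.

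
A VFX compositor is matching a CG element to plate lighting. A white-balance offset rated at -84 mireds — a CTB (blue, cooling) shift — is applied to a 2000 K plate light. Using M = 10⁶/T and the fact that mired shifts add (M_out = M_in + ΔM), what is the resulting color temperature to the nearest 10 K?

2400 K

M_in = 10⁶/2000 = 500.00 mireds.
M_out = 500.00 + (-84) = 416.00 mireds.
T_out = 10⁶/416.00 = 2403.8 K → 2400 K.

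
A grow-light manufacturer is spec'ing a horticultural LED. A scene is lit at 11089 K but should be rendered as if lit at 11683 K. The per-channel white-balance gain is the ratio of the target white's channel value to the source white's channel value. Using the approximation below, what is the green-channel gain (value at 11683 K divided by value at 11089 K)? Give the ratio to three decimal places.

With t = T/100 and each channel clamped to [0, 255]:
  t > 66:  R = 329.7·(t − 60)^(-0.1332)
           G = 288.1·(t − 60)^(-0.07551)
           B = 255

0.992

At 11089 K (t = 110.89):
  G = 288.1·(110.89 − 60)^(-0.07551) = 288.1·50.89^(-0.07551) = 288.1·0.74325 = 214.129.
At 11683 K (t = 116.83):
  G = 288.1·(116.83 − 60)^(-0.07551) = 288.1·56.83^(-0.07551) = 288.1·0.73708 = 212.351.
Gain = 212.351 / 214.129 = 0.9917 → 0.992.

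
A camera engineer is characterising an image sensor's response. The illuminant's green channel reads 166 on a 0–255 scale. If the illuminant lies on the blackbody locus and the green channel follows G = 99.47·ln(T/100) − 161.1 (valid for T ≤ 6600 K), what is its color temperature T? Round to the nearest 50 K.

ln t = (166 + 161.1) / 99.47 = 3.2884.
t = e^3.2884 = 26.801.
T = 100·t = 2680 K → 2700 K to the nearest 50 K.

2700 K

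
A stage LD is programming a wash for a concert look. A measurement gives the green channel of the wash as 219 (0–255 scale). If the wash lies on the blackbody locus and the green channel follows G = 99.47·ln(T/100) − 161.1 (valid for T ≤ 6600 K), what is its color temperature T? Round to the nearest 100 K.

ln t = (219 + 161.1) / 99.47 = 3.8213.
t = e^3.8213 = 45.661.
T = 100·t = 4566 K → 4600 K to the nearest 100 K.

4600 K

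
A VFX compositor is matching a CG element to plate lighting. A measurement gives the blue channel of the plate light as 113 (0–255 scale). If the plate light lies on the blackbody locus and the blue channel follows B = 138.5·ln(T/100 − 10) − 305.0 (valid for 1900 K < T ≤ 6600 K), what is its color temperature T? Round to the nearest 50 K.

ln(t − 10) = (113 + 305.0) / 138.5 = 3.0181.
t − 10 = e^3.0181 = 20.451, so t = 30.451.
T = 100·t = 3045 K → 3050 K to the nearest 50 K.

3050 K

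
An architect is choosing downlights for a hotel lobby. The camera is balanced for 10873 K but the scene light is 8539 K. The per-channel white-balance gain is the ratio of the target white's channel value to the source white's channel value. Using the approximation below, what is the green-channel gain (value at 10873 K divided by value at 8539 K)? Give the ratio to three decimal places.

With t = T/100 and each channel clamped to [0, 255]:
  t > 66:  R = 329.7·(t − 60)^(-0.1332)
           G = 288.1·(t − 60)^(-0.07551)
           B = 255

0.952

At 8539 K (t = 85.39):
  G = 288.1·(85.39 − 60)^(-0.07551) = 288.1·25.39^(-0.07551) = 288.1·0.78331 = 225.672.
At 10873 K (t = 108.73):
  G = 288.1·(108.73 − 60)^(-0.07551) = 288.1·48.73^(-0.07551) = 288.1·0.74568 = 214.831.
Gain = 214.831 / 225.672 = 0.9520 → 0.952.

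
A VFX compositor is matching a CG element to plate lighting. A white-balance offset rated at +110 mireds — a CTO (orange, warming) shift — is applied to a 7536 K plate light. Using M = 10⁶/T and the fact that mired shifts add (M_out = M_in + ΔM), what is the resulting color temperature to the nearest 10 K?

M_in = 10⁶/7536 = 132.70 mireds.
M_out = 132.70 + (+110) = 242.70 mireds.
T_out = 10⁶/242.70 = 4120.4 K → 4120 K.

4120 K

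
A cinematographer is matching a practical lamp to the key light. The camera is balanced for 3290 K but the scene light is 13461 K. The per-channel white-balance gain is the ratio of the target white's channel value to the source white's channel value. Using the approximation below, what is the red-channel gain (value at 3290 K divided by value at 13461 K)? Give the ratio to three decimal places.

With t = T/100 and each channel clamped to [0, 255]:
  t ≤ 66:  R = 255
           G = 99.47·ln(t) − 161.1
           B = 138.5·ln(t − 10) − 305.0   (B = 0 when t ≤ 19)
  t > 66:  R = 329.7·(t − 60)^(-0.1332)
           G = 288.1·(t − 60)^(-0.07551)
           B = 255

1.374

At 13461 K (t = 134.61):
  R = 329.7·(134.61 − 60)^(-0.1332) = 329.7·74.61^(-0.1332) = 329.7·0.56305 = 185.636.
At 3290 K (t = 32.9):
  R = 255 by definition for t ≤ 66.
Gain = 255.000 / 185.636 = 1.3737 → 1.374.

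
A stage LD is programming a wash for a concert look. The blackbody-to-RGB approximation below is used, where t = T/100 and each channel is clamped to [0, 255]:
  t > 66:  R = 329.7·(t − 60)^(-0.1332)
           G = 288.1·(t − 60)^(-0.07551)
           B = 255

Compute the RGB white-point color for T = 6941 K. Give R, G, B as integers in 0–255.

t = 6941/100 = 69.41; the t > 66 branch applies.
R = 329.7·(69.41 − 60)^(-0.1332) = 329.7·9.41^(-0.1332) = 329.7·0.74185 = 244.589.
G = 288.1·(69.41 − 60)^(-0.07551) = 288.1·9.41^(-0.07551) = 288.1·0.84428 = 243.236.
B = 255 by definition for t > 66.
Rounded: (245, 243, 255).

R=245, G=243, B=255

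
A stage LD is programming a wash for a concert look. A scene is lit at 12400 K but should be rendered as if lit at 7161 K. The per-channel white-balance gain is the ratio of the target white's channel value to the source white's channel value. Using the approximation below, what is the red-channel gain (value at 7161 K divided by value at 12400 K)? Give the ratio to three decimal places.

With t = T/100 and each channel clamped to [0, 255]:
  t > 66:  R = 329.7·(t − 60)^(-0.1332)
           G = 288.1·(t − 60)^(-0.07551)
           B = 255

1.255

At 12400 K (t = 124):
  R = 329.7·(124 − 60)^(-0.1332) = 329.7·64^(-0.1332) = 329.7·0.57467 = 189.468.
At 7161 K (t = 71.61):
  R = 329.7·(71.61 − 60)^(-0.1332) = 329.7·11.61^(-0.1332) = 329.7·0.72138 = 237.839.
Gain = 237.839 / 189.468 = 1.2553 → 1.255.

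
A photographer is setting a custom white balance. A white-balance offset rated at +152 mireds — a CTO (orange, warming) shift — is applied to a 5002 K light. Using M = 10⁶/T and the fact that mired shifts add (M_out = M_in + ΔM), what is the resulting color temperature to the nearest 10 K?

2840 K

M_in = 10⁶/5002 = 199.92 mireds.
M_out = 199.92 + (+152) = 351.92 mireds.
T_out = 10⁶/351.92 = 2841.6 K → 2840 K.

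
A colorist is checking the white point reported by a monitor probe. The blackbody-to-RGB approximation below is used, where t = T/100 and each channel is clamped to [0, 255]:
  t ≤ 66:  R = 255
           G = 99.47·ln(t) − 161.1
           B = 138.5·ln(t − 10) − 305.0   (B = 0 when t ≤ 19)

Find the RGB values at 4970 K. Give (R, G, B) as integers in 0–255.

t = 4970/100 = 49.7; the t ≤ 66 branch applies.
R = 255 by definition for t ≤ 66.
G = 99.47·ln 49.7 − 161.1 = 99.47·3.9060 − 161.1 = 227.430.
B = 138.5·ln(49.7 − 10) − 305.0 = 138.5·ln 39.7 − 305.0 = 138.5·3.6814 − 305.0 = 204.867.
Rounded: (255, 227, 205).

(255, 227, 205)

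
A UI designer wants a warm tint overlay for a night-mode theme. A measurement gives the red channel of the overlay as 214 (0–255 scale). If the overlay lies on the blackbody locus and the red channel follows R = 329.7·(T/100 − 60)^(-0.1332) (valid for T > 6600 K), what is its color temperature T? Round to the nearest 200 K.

(t − 60)^(-0.1332) = 214/329.7 = 0.64907.
t − 60 = 0.64907^(1/-0.1332) = 0.64907^(-7.508) = 25.657, so t = 85.657.
T = 100·t = 8566 K → 8600 K to the nearest 200 K.

8600 K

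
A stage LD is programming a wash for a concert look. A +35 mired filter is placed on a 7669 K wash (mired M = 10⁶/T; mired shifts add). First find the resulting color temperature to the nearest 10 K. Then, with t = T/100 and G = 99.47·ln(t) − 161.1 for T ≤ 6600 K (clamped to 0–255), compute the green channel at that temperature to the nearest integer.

247

M_in = 10⁶/7669 = 130.40; M_out = 130.40 + (+35) = 165.40.
T_out = 10⁶/165.40 = 6046.1 K → 6050 K; t = 60.5.
G = 99.47·ln 60.5 − 161.1 = 99.47·4.1026 − 161.1 = 246.990.
Rounded: 247.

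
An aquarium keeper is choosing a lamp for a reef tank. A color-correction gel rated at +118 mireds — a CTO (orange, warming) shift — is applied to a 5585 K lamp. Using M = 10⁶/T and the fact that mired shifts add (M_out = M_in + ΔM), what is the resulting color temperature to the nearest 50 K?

3350 K

M_in = 10⁶/5585 = 179.05 mireds.
M_out = 179.05 + (+118) = 297.05 mireds.
T_out = 10⁶/297.05 = 3366.4 K → 3350 K.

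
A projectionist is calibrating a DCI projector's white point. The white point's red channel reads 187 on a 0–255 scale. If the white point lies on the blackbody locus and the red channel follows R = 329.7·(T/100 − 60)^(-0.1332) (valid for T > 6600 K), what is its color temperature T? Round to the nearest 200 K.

13000 K

(t − 60)^(-0.1332) = 187/329.7 = 0.56718.
t − 60 = 0.56718^(1/-0.1332) = 0.56718^(-7.508) = 70.620, so t = 130.620.
T = 100·t = 13062 K → 13000 K to the nearest 200 K.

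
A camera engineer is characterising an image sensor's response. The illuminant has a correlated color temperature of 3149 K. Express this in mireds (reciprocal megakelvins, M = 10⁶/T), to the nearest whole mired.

M = 10⁶ / 3149 = 317.561 → 318 mireds.

318 mireds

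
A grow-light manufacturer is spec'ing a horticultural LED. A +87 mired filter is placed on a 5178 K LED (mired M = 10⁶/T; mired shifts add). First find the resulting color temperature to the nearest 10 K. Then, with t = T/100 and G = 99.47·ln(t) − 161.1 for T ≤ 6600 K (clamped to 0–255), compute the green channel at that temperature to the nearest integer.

M_in = 10⁶/5178 = 193.12; M_out = 193.12 + (+87) = 280.12.
T_out = 10⁶/280.12 = 3569.8 K → 3570 K; t = 35.7.
G = 99.47·ln 35.7 − 161.1 = 99.47·3.5752 − 161.1 = 194.520.
Rounded: 195.

195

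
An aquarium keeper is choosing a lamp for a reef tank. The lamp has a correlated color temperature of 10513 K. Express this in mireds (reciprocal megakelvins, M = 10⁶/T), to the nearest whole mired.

M = 10⁶ / 10513 = 95.120 → 95 mireds.

95 mireds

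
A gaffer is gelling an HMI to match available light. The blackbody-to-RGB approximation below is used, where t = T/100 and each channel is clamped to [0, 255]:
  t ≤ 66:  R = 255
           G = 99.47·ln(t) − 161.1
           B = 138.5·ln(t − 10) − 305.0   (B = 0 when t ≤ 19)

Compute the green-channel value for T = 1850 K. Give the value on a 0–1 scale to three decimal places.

t = 1850/100 = 18.5; the t ≤ 66 branch applies.
G = 99.47·ln 18.5 − 161.1 = 99.47·2.9178 − 161.1 = 129.131.
On a 0–1 scale: 129.131/255 = 0.5064 → 0.506.

0.506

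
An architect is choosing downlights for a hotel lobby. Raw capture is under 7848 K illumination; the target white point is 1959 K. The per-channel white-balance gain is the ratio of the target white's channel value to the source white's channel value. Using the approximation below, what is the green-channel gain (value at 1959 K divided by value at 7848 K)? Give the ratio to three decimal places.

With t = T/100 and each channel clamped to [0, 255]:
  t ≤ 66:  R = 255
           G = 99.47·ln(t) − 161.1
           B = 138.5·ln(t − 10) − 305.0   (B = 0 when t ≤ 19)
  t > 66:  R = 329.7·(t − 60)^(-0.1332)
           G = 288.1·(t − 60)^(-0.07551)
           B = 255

At 7848 K (t = 78.48):
  G = 288.1·(78.48 − 60)^(-0.07551) = 288.1·18.48^(-0.07551) = 288.1·0.80233 = 231.150.
At 1959 K (t = 19.59):
  G = 99.47·ln 19.59 − 161.1 = 99.47·2.9750 − 161.1 = 134.825.
Gain = 134.825 / 231.150 = 0.5833 → 0.583.

0.583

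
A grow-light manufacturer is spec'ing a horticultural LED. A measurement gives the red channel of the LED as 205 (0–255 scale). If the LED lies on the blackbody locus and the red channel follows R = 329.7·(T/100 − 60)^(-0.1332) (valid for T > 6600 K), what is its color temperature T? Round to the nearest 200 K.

(t − 60)^(-0.1332) = 205/329.7 = 0.62178.
t − 60 = 0.62178^(1/-0.1332) = 0.62178^(-7.508) = 35.423, so t = 95.423.
T = 100·t = 9542 K → 9600 K to the nearest 200 K.

9600 K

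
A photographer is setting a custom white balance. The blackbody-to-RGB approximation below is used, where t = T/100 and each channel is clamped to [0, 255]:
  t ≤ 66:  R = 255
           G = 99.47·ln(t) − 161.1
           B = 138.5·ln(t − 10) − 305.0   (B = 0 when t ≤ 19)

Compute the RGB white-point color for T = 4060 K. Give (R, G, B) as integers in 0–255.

t = 4060/100 = 40.6; the t ≤ 66 branch applies.
R = 255 by definition for t ≤ 66.
G = 99.47·ln 40.6 − 161.1 = 99.47·3.7038 − 161.1 = 207.314.
B = 138.5·ln(40.6 − 10) − 305.0 = 138.5·ln 30.6 − 305.0 = 138.5·3.4210 − 305.0 = 168.809.
Rounded: (255, 207, 169).

(255, 207, 169)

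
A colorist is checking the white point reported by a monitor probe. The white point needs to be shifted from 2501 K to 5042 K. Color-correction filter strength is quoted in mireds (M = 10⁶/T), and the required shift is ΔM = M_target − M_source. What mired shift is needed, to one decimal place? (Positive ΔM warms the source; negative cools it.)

-201.5 mireds

M_source = 10⁶/2501 = 399.840; M_target = 10⁶/5042 = 198.334.
ΔM = 198.334 − 399.840 = -201.506 → -201.5 mireds, a cooling shift.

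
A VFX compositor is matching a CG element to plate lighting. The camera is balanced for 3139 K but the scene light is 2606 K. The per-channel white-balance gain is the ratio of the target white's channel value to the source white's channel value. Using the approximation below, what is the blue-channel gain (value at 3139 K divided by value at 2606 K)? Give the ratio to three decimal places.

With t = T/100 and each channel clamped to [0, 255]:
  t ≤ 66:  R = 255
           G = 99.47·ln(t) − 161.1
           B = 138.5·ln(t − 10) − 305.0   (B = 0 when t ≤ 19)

At 2606 K (t = 26.06):
  B = 138.5·ln(26.06 − 10) − 305.0 = 138.5·ln 16.06 − 305.0 = 138.5·2.7763 − 305.0 = 79.522.
At 3139 K (t = 31.39):
  B = 138.5·ln(31.39 − 10) − 305.0 = 138.5·ln 21.39 − 305.0 = 138.5·3.0629 − 305.0 = 119.215.
Gain = 119.215 / 79.522 = 1.4991 → 1.499.

1.499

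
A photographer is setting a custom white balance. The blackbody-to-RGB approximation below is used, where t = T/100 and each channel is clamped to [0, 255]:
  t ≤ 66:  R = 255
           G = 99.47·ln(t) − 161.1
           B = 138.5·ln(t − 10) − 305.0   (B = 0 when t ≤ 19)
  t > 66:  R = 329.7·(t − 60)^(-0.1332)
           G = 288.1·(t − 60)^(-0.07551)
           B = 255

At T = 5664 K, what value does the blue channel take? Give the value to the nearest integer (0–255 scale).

t = 5664/100 = 56.64; the t ≤ 66 branch applies.
B = 138.5·ln(56.64 − 10) − 305.0 = 138.5·ln 46.64 − 305.0 = 138.5·3.8425 − 305.0 = 227.181.
Rounded: 227.

227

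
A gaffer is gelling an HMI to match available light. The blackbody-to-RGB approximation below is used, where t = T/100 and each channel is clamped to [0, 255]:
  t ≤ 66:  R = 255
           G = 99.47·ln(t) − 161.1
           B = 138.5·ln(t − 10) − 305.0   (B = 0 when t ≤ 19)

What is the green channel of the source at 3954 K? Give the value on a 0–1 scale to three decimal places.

0.803

t = 3954/100 = 39.54; the t ≤ 66 branch applies.
G = 99.47·ln 39.54 − 161.1 = 99.47·3.6773 − 161.1 = 204.682.
On a 0–1 scale: 204.682/255 = 0.8027 → 0.803.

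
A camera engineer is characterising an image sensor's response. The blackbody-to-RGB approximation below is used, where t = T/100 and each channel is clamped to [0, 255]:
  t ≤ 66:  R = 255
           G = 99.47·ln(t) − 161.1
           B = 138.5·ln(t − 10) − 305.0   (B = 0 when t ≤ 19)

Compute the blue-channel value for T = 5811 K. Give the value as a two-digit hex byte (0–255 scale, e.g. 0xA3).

0xE7

t = 5811/100 = 58.11; the t ≤ 66 branch applies.
B = 138.5·ln(58.11 − 10) − 305.0 = 138.5·ln 48.11 − 305.0 = 138.5·3.8735 − 305.0 = 231.478.
Rounded: 231; in hex, 0xE7.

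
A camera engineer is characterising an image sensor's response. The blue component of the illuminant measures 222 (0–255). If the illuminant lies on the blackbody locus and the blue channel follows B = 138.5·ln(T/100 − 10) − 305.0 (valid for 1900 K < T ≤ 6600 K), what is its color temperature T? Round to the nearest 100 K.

ln(t − 10) = (222 + 305.0) / 138.5 = 3.8051.
t − 10 = e^3.8051 = 44.928, so t = 54.928.
T = 100·t = 5493 K → 5500 K to the nearest 100 K.

5500 K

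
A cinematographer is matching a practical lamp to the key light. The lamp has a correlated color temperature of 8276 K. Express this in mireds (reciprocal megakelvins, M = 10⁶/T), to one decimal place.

M = 10⁶ / 8276 = 120.831 → 120.8 mireds.

120.8 mireds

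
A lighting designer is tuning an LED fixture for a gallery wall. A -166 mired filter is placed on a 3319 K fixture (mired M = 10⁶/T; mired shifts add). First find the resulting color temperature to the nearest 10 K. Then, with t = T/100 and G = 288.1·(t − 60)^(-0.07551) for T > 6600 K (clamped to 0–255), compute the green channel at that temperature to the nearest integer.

236

M_in = 10⁶/3319 = 301.30; M_out = 301.30 + (-166) = 135.30.
T_out = 10⁶/135.30 = 7391.2 K → 7390 K; t = 73.9.
G = 288.1·(73.9 − 60)^(-0.07551) = 288.1·13.9^(-0.07551) = 288.1·0.81977 = 236.175.
Rounded: 236.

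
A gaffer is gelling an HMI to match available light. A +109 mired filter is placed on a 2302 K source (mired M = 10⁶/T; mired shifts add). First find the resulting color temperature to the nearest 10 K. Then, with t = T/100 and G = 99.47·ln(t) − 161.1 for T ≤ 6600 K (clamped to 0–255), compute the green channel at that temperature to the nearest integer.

129

M_in = 10⁶/2302 = 434.40; M_out = 434.40 + (+109) = 543.40.
T_out = 10⁶/543.40 = 1840.2 K → 1840 K; t = 18.4.
G = 99.47·ln 18.4 − 161.1 = 99.47·2.9124 − 161.1 = 128.592.
Rounded: 129.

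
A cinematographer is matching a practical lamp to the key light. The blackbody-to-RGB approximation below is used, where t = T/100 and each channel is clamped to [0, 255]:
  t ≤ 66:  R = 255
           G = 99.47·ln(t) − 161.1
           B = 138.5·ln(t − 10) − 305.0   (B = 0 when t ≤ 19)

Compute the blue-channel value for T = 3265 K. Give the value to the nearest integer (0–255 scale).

127

t = 3265/100 = 32.65; the t ≤ 66 branch applies.
B = 138.5·ln(32.65 − 10) − 305.0 = 138.5·ln 22.65 − 305.0 = 138.5·3.1202 − 305.0 = 127.142.
Rounded: 127.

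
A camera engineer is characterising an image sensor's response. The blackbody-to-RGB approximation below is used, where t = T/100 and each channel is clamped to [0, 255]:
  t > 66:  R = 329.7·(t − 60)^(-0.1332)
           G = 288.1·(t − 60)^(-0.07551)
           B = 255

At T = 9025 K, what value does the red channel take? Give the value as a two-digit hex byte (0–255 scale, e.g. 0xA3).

0xD1

t = 9025/100 = 90.25; the t > 66 branch applies.
R = 329.7·(90.25 − 60)^(-0.1332) = 329.7·30.25^(-0.1332) = 329.7·0.63499 = 209.356.
Rounded: 209; in hex, 0xD1.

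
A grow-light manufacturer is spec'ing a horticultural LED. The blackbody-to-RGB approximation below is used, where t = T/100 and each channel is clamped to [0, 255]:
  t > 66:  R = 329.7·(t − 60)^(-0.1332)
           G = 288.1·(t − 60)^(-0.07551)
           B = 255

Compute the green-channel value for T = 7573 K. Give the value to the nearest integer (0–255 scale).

t = 7573/100 = 75.73; the t > 66 branch applies.
G = 288.1·(75.73 − 60)^(-0.07551) = 288.1·15.73^(-0.07551) = 288.1·0.81215 = 233.980.
Rounded: 234.

234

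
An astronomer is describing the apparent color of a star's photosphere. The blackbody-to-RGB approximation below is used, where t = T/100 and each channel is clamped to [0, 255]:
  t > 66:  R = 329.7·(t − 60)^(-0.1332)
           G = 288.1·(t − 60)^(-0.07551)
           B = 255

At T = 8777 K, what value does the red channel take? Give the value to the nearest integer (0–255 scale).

212

t = 8777/100 = 87.77; the t > 66 branch applies.
R = 329.7·(87.77 − 60)^(-0.1332) = 329.7·27.77^(-0.1332) = 329.7·0.64227 = 211.755.
Rounded: 212.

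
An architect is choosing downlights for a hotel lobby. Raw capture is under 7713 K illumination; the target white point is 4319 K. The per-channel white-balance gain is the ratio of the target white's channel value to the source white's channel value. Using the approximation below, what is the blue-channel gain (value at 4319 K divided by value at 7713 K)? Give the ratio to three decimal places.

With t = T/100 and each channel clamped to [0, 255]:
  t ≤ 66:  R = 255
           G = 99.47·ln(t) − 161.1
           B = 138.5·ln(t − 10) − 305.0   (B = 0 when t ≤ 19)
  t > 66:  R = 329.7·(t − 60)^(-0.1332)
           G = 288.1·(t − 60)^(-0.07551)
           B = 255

0.706

At 7713 K (t = 77.13):
  B = 255 by definition for t > 66.
At 4319 K (t = 43.19):
  B = 138.5·ln(43.19 − 10) − 305.0 = 138.5·ln 33.19 − 305.0 = 138.5·3.5022 − 305.0 = 180.061.
Gain = 180.061 / 255.000 = 0.7061 → 0.706.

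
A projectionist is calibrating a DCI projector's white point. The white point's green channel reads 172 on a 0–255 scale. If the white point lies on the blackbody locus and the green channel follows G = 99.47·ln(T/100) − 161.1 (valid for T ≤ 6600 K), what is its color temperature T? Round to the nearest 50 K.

2850 K

ln t = (172 + 161.1) / 99.47 = 3.3487.
t = e^3.3487 = 28.467.
T = 100·t = 2847 K → 2850 K to the nearest 50 K.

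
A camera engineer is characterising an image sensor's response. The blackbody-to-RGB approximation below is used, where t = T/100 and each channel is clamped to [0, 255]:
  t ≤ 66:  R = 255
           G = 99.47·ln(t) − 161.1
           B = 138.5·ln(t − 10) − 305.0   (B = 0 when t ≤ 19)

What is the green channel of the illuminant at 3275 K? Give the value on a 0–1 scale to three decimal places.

t = 3275/100 = 32.75; the t ≤ 66 branch applies.
G = 99.47·ln 32.75 − 161.1 = 99.47·3.4889 − 161.1 = 185.941.
On a 0–1 scale: 185.941/255 = 0.7292 → 0.729.

0.729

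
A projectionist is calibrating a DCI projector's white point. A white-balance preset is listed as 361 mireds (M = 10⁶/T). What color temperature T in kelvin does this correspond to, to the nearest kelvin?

T = 10⁶ / 361 = 2770.08 K → 2770 K.

2770 K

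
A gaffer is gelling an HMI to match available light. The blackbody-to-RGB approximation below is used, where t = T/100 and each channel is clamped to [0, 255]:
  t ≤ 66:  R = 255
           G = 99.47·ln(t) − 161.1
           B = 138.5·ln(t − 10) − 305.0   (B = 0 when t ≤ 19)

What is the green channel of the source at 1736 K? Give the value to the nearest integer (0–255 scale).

123

t = 1736/100 = 17.36; the t ≤ 66 branch applies.
G = 99.47·ln 17.36 − 161.1 = 99.47·2.8542 − 161.1 = 122.804.
Rounded: 123.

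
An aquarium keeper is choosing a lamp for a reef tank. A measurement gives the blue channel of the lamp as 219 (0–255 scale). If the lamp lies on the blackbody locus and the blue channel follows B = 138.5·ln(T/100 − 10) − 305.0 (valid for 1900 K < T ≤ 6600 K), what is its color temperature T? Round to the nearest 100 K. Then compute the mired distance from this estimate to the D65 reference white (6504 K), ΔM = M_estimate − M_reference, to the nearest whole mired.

+31 mireds

ln(t − 10) = (219 + 305.0) / 138.5 = 3.7834.
t − 10 = e^3.7834 = 43.965, so t = 53.965.
T = 100·t = 5396 K → 5400 K to the nearest 100 K.
M_estimate = 10⁶/5400 = 185.19; M_reference = 10⁶/6504 = 153.75.
ΔM = 185.19 − 153.75 = 31.43 → +31 mireds.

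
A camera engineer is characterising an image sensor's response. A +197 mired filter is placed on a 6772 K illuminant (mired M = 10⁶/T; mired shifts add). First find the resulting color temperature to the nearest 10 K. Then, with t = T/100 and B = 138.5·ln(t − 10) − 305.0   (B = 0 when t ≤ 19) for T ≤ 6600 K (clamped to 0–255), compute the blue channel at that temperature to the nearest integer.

103

M_in = 10⁶/6772 = 147.67; M_out = 147.67 + (+197) = 344.67.
T_out = 10⁶/344.67 = 2901.4 K → 2900 K; t = 29.
B = 138.5·ln(29 − 10) − 305.0 = 138.5·ln 19 − 305.0 = 138.5·2.9444 − 305.0 = 102.805.
Rounded: 103.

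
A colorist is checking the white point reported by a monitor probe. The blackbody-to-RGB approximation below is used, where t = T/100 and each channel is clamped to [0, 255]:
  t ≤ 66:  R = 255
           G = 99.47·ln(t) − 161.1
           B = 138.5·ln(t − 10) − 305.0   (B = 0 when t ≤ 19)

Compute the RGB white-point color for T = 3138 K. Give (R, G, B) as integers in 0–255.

t = 3138/100 = 31.38; the t ≤ 66 branch applies.
R = 255 by definition for t ≤ 66.
G = 99.47·ln 31.38 − 161.1 = 99.47·3.4462 − 161.1 = 181.691.
B = 138.5·ln(31.38 − 10) − 305.0 = 138.5·ln 21.38 − 305.0 = 138.5·3.0625 − 305.0 = 119.150.
Rounded: (255, 182, 119).

(255, 182, 119)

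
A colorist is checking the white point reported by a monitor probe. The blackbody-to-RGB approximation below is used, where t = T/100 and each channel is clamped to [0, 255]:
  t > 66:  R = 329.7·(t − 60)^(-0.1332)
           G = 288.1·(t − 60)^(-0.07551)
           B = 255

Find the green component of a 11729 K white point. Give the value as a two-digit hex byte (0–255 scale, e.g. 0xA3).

0xD4

t = 11729/100 = 117.29; the t > 66 branch applies.
G = 288.1·(117.29 − 60)^(-0.07551) = 288.1·57.29^(-0.07551) = 288.1·0.73663 = 212.222.
Rounded: 212; in hex, 0xD4.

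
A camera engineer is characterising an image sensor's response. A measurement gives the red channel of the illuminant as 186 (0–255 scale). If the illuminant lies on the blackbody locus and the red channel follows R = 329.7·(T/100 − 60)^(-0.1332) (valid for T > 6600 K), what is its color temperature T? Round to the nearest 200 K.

(t − 60)^(-0.1332) = 186/329.7 = 0.56415.
t − 60 = 0.56415^(1/-0.1332) = 0.56415^(-7.508) = 73.521, so t = 133.521.
T = 100·t = 13352 K → 13400 K to the nearest 200 K.

13400 K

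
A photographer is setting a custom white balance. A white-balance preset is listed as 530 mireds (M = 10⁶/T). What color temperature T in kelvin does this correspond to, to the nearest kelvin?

1887 K

T = 10⁶ / 530 = 1886.79 K → 1887 K.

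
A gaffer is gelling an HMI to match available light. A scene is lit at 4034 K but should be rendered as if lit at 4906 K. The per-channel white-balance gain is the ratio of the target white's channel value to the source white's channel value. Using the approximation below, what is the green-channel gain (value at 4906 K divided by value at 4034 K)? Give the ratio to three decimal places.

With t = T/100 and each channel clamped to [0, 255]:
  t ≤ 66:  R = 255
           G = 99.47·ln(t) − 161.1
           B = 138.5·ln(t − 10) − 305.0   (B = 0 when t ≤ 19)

At 4034 K (t = 40.34):
  G = 99.47·ln 40.34 − 161.1 = 99.47·3.6973 − 161.1 = 206.675.
At 4906 K (t = 49.06):
  G = 99.47·ln 49.06 − 161.1 = 99.47·3.8930 − 161.1 = 226.141.
Gain = 226.141 / 206.675 = 1.0942 → 1.094.

1.094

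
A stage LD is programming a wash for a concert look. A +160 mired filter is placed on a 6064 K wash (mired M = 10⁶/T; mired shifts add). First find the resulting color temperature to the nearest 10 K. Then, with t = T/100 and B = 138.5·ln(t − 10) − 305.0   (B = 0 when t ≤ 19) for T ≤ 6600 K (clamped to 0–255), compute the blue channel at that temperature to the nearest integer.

M_in = 10⁶/6064 = 164.91; M_out = 164.91 + (+160) = 324.91.
T_out = 10⁶/324.91 = 3077.8 K → 3080 K; t = 30.8.
B = 138.5·ln(30.8 − 10) − 305.0 = 138.5·ln 20.8 − 305.0 = 138.5·3.0350 − 305.0 = 115.341.
Rounded: 115.

115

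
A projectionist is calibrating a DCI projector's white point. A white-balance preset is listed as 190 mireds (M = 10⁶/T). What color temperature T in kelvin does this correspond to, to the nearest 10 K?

5260 K

T = 10⁶ / 190 = 5263.16 K → 5260 K.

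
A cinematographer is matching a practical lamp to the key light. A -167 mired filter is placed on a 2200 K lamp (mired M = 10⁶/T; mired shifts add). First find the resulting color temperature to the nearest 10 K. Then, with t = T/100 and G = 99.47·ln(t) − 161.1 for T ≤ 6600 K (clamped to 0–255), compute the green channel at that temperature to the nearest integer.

M_in = 10⁶/2200 = 454.55; M_out = 454.55 + (-167) = 287.55.
T_out = 10⁶/287.55 = 3477.7 K → 3480 K; t = 34.8.
G = 99.47·ln 34.8 − 161.1 = 99.47·3.5496 − 161.1 = 191.980.
Rounded: 192.

192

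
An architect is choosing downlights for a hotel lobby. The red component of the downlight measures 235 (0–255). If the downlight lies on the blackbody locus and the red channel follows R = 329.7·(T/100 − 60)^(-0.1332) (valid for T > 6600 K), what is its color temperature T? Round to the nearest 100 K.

(t − 60)^(-0.1332) = 235/329.7 = 0.71277.
t − 60 = 0.71277^(1/-0.1332) = 0.71277^(-7.508) = 12.705, so t = 72.705.
T = 100·t = 7271 K → 7300 K to the nearest 100 K.

7300 K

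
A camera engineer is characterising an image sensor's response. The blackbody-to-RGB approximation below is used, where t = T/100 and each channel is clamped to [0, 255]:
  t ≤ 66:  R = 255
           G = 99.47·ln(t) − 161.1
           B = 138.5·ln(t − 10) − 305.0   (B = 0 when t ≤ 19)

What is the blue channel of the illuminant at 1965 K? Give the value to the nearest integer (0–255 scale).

9

t = 1965/100 = 19.65; the t ≤ 66 branch applies.
B = 138.5·ln(19.65 − 10) − 305.0 = 138.5·ln 9.65 − 305.0 = 138.5·2.2670 − 305.0 = 8.974.
Rounded: 9.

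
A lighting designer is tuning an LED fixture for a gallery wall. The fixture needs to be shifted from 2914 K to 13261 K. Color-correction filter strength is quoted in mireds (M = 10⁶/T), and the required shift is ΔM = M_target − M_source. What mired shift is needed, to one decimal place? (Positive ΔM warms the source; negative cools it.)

-267.8 mireds

M_source = 10⁶/2914 = 343.171; M_target = 10⁶/13261 = 75.409.
ΔM = 75.409 − 343.171 = -267.762 → -267.8 mireds, a cooling shift.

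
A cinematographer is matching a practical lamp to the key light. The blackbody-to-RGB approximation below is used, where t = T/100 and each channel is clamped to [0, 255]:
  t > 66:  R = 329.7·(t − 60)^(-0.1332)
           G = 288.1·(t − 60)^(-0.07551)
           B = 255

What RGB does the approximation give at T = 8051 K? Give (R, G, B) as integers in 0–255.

t = 8051/100 = 80.51; the t > 66 branch applies.
R = 329.7·(80.51 − 60)^(-0.1332) = 329.7·20.51^(-0.1332) = 329.7·0.66872 = 220.478.
G = 288.1·(80.51 − 60)^(-0.07551) = 288.1·20.51^(-0.07551) = 288.1·0.79604 = 229.338.
B = 255 by definition for t > 66.
Rounded: (220, 229, 255).

(220, 229, 255)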